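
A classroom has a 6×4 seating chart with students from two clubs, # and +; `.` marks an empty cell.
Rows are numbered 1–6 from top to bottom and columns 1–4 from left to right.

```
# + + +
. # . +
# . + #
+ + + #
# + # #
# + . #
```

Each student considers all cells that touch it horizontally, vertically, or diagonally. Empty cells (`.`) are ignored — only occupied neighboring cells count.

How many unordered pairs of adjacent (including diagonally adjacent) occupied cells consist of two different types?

Scan each occupied cell's neighbors to the right and below (and the two forward diagonals) so each pair is counted once.
From row 1: 3 unlike of 8 pairs (running 3/8).
From row 2: 2 unlike of 4 pairs (running 5/12).
From row 3: 5 unlike of 8 pairs (running 10/20).
From row 4: 6 unlike of 13 pairs (running 16/33).
From row 5: 5 unlike of 10 pairs (running 21/43).
From row 6: 1 unlike of 1 pairs (running 22/44).
Total adjacent occupied pairs: 44; unlike-type pairs: 22.

22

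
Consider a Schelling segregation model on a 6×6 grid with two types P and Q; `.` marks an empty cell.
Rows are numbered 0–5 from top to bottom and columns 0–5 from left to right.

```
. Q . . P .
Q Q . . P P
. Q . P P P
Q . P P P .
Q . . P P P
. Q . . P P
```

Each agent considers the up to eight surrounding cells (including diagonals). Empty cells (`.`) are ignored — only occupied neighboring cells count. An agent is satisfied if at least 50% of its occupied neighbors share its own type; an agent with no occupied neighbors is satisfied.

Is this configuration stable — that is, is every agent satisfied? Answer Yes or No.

Yes

Row 0: (0,1)Q 2/2 ok · (0,4)P 2/2 ok
Row 1: (1,0)Q 3/3 ok · (1,1)Q 3/3 ok · (1,4)P 5/5 ok · (1,5)P 4/4 ok
Row 2: (2,1)Q 3/4 ok · (2,3)P 5/5 ok · (2,4)P 6/6 ok · (2,5)P 4/4 ok
Row 3: (3,0)Q 2/2 ok · (3,2)P 3/4 ok · (3,3)P 6/6 ok · (3,4)P 7/7 ok
Row 4: (4,0)Q 2/2 ok · (4,3)P 5/5 ok · (4,4)P 6/6 ok · (4,5)P 4/4 ok
Row 5: (5,1)Q 1/1 ok · (5,4)P 4/4 ok · (5,5)P 3/3 ok
All meet the threshold, so the configuration is stable.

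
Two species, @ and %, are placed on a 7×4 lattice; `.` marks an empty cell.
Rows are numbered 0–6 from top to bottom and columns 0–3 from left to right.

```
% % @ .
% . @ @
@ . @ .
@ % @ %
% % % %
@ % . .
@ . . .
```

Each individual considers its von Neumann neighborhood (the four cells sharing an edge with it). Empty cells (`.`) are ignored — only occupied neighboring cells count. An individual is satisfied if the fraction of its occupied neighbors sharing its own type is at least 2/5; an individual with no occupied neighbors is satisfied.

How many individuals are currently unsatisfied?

(0,0)% 2/2 ok
(0,1)% 1/2 ok
(0,2)@ 1/2 ok
(1,0)% 1/2 ok
(1,2)@ 3/3 ok
(1,3)@ 1/1 ok
(2,0)@ 1/2 ok
(2,2)@ 2/2 ok
(3,0)@ 1/3 unhappy
(3,1)% 1/3 unhappy
(3,2)@ 1/4 unhappy
(3,3)% 1/2 ok
(4,0)% 1/3 unhappy
(4,1)% 4/4 ok
(4,2)% 2/3 ok
(4,3)% 2/2 ok
(5,0)@ 1/3 unhappy
(5,1)% 1/2 ok
(6,0)@ 1/1 ok
Unsatisfied: (3,0), (3,1), (3,2), (4,0), (5,0) — 5 in total.

5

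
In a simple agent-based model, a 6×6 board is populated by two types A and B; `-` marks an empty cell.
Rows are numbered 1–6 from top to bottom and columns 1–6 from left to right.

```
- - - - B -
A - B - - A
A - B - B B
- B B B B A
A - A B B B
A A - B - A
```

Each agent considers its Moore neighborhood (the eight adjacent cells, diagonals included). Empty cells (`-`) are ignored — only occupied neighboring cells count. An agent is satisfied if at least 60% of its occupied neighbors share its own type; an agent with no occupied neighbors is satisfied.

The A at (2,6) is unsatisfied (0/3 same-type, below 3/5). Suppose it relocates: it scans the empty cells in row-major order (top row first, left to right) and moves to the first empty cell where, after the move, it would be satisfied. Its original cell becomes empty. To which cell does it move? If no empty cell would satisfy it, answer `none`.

(1,1)

Vacating (2,6). Empty cells in order:
  (1,1): 1/1 same-type → satisfied — stop here.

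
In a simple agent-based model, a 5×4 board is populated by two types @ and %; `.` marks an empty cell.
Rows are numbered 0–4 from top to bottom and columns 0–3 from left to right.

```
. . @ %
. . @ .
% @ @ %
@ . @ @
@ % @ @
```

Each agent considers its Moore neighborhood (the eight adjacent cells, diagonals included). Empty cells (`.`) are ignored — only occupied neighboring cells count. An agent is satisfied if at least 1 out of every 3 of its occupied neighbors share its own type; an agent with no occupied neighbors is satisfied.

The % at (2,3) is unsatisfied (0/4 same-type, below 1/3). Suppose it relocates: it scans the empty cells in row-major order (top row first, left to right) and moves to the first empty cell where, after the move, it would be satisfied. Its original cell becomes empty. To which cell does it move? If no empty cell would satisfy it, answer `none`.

Vacating (2,3). Empty cells in order:
  (0,0): 0/0 same-type → satisfied — stop here.

(0,0)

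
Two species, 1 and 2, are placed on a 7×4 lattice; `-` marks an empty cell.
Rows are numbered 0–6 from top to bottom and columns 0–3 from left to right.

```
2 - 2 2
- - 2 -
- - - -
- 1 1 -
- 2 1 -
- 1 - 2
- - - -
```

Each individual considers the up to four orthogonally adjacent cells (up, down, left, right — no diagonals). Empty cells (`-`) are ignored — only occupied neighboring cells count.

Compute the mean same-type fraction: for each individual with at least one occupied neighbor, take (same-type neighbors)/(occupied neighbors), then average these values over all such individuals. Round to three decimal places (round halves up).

Row 0: (0,0)2 — no occupied neighbors · (0,2)2 2/2 · (0,3)2 1/1
Row 1: (1,2)2 1/1
Row 3: (3,1)1 1/2 · (3,2)1 2/2
Row 4: (4,1)2 0/3 · (4,2)1 1/2
Row 5: (5,1)1 0/1 · (5,3)2 — no occupied neighbors
Sum over 8 individuals: 2/2 + 1/1 + 1/1 + 1/2 + 2/2 + 0/3 + 1/2 + 0/1 = 5; mean = 5 ÷ 8 = 5/8 = 0.625 → 0.625.

0.625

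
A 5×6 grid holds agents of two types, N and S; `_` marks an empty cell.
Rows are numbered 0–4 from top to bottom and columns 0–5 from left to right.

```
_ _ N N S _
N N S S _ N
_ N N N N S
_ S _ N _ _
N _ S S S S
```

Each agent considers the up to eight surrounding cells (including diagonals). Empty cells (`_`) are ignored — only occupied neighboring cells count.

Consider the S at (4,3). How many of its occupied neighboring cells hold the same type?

Occupied neighbors of (4,3): (3,3)=N, (4,2)=S, (4,4)=S.
Same type (S): 2 of 3.

2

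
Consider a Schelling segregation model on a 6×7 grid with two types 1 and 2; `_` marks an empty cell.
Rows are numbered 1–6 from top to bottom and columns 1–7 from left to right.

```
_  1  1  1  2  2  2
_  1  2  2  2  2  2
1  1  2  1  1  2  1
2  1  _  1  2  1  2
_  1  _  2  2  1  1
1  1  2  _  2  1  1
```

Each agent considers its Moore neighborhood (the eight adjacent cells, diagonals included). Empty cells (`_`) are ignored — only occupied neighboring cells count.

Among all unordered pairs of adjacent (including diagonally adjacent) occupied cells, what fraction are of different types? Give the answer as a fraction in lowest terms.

47/100

Scan each occupied cell's neighbors to the right and below (and the two forward diagonals) so each pair is counted once.
From row 1: 7 unlike of 21 pairs (running 7/21).
From row 2: 11 unlike of 22 pairs (running 18/43).
From row 3: 12 unlike of 22 pairs (running 30/65).
From row 4: 11 unlike of 16 pairs (running 41/81).
From row 5: 4 unlike of 15 pairs (running 45/96).
From row 6: 2 unlike of 4 pairs (running 47/100).
Total adjacent occupied pairs: 100; unlike-type pairs: 47.
47/100 is already in lowest terms.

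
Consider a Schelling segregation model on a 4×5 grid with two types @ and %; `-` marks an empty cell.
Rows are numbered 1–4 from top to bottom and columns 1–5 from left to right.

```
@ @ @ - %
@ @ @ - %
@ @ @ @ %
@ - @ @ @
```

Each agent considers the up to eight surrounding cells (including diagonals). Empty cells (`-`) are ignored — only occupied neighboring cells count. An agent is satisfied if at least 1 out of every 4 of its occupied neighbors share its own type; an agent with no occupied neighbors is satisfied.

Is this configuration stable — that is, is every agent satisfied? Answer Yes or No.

(1,1)@ 3/3 ✓
(1,2)@ 5/5 ✓
(1,3)@ 3/3 ✓
(1,5)% 1/1 ✓
(2,1)@ 5/5 ✓
(2,2)@ 8/8 ✓
(2,3)@ 6/6 ✓
(2,5)% 2/3 ✓
(3,1)@ 4/4 ✓
(3,2)@ 7/7 ✓
(3,3)@ 6/6 ✓
(3,4)@ 5/7 ✓
(3,5)% 1/4 ✓
(4,1)@ 2/2 ✓
(4,3)@ 4/4 ✓
(4,4)@ 4/5 ✓
(4,5)@ 2/3 ✓
All meet the threshold, so the configuration is stable.

Yes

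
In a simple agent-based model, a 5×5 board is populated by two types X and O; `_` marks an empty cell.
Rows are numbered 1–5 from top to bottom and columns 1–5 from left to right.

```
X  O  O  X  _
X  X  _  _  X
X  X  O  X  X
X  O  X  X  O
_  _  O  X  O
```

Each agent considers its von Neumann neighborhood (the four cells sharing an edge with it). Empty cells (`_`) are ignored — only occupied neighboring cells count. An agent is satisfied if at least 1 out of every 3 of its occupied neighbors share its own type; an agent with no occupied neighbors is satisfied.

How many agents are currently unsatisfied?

(1,1)X 1/2 ✓
(1,2)O 1/3 ✓
(1,3)O 1/2 ✓
(1,4)X 0/1 ✗
(2,1)X 3/3 ✓
(2,2)X 2/3 ✓
(2,5)X 1/1 ✓
(3,1)X 3/3 ✓
(3,2)X 2/4 ✓
(3,3)O 0/3 ✗
(3,4)X 2/3 ✓
(3,5)X 2/3 ✓
(4,1)X 1/2 ✓
(4,2)O 0/3 ✗
(4,3)X 1/4 ✗
(4,4)X 3/4 ✓
(4,5)O 1/3 ✓
(5,3)O 0/2 ✗
(5,4)X 1/3 ✓
(5,5)O 1/2 ✓
Unsatisfied: (1,4), (3,3), (4,2), (4,3), (5,3) — 5 in total.

5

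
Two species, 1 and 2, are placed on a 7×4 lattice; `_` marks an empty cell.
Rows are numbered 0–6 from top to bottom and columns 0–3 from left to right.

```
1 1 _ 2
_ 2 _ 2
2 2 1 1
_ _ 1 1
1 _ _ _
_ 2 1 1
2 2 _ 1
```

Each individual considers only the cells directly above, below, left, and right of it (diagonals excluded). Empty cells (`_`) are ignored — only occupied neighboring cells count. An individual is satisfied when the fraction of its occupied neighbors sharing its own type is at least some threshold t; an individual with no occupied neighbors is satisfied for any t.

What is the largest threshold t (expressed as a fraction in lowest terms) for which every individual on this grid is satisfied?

Row 0: (0,0)1 1/1 · (0,1)1 1/2 · (0,3)2 1/1
Row 1: (1,1)2 1/2 · (1,3)2 1/2
Row 2: (2,0)2 1/1 · (2,1)2 2/3 · (2,2)1 2/3 · (2,3)1 2/3
Row 3: (3,2)1 2/2 · (3,3)1 2/2
Row 4: (4,0)1 — no occupied neighbors
Row 5: (5,1)2 1/2 · (5,2)1 1/2 · (5,3)1 2/2
Row 6: (6,0)2 1/1 · (6,1)2 2/2 · (6,3)1 1/1
The smallest same-type fraction is 1/2 at (0,1), which reduces to 1/2. Any threshold above that leaves this individual unsatisfied.

1/2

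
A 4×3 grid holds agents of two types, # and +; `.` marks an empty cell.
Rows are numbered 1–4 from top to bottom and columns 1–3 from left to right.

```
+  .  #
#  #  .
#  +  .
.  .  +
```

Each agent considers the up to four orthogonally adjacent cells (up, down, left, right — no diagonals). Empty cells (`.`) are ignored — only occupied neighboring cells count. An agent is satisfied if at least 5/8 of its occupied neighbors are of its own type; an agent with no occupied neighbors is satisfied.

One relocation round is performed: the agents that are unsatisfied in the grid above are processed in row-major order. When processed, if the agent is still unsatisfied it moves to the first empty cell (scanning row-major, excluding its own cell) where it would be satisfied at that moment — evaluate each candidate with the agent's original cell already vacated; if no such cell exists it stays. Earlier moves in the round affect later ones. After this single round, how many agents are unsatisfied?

0

Initially unsatisfied (in order): (1,1), (2,2), (3,1), (3,2).
  (1,1) → (3,3).
  (2,2) → (1,1).
  (3,1) → (1,2).
  (3,2): now satisfied by earlier moves; stays.
Resulting grid:
# # #
# . .
. + +
. . +
All satisfied now.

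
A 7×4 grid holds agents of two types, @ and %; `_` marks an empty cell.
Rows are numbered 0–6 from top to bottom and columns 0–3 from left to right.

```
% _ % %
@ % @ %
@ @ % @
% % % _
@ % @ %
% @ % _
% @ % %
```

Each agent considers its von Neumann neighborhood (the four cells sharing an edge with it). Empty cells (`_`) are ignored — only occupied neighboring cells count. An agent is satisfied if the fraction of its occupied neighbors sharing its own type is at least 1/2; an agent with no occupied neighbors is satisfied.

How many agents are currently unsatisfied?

Row 0: (0,0)% 0/1 not · (0,2)% 1/2 satisfied · (0,3)% 2/2 satisfied
Row 1: (1,0)@ 1/3 not · (1,1)% 0/3 not · (1,2)@ 0/4 not · (1,3)% 1/3 not
Row 2: (2,0)@ 2/3 satisfied · (2,1)@ 1/4 not · (2,2)% 1/4 not · (2,3)@ 0/2 not
Row 3: (3,0)% 1/3 not · (3,1)% 3/4 satisfied · (3,2)% 2/3 satisfied
Row 4: (4,0)@ 0/3 not · (4,1)% 1/4 not · (4,2)@ 0/4 not · (4,3)% 0/1 not
Row 5: (5,0)% 1/3 not · (5,1)@ 1/4 not · (5,2)% 1/3 not
Row 6: (6,0)% 1/2 satisfied · (6,1)@ 1/3 not · (6,2)% 2/3 satisfied · (6,3)% 1/1 satisfied
Unsatisfied: (0,0), (1,0), (1,1), (1,2), (1,3), (2,1), (2,2), (2,3), (3,0), (4,0), (4,1), (4,2), (4,3), (5,0), (5,1), (5,2), (6,1) — 17 in total.

17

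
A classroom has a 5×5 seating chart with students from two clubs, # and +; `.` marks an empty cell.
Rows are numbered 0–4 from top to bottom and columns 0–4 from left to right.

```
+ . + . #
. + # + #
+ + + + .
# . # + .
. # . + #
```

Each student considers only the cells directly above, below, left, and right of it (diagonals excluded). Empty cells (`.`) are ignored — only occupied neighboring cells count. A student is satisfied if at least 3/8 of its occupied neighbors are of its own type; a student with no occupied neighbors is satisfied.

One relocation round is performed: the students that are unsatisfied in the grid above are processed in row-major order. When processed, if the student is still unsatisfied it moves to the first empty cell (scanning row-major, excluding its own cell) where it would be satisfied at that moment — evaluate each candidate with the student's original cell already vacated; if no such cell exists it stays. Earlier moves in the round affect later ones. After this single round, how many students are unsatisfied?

Initially unsatisfied (in order): (0,2), (1,2), (1,3), (3,0), (3,2), (4,4).
  (0,2) → (0,1).
  (1,2) → (0,3).
  (1,3) → (0,2).
  (3,0) → (1,3).
  (3,2) → (2,4).
  (4,4) → (3,1).
Resulting grid:
+ + + # #
. + . # #
+ + + + #
. # . + .
. # . + .
All satisfied now.

0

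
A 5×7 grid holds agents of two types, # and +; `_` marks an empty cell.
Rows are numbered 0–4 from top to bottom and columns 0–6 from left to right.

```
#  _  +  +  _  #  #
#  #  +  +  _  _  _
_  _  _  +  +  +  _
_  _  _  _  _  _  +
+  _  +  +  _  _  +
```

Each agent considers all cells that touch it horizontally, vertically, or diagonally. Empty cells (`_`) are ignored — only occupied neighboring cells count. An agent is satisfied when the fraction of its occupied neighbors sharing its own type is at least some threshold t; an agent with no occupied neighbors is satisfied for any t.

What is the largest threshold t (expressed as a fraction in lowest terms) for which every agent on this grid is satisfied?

Row 0: (0,0)# 2/2 · (0,2)+ 3/4 · (0,3)+ 3/3 · (0,5)# 1/1 · (0,6)# 1/1
Row 1: (1,0)# 2/2 · (1,1)# 2/4 · (1,2)+ 4/5 · (1,3)+ 5/5
Row 2: (2,3)+ 3/3 · (2,4)+ 3/3 · (2,5)+ 2/2
Row 3: (3,6)+ 2/2
Row 4: (4,0)+ — no occupied neighbors · (4,2)+ 1/1 · (4,3)+ 1/1 · (4,6)+ 1/1
The smallest same-type fraction is 2/4 at (1,1), which reduces to 1/2. Any threshold above that leaves this agent unsatisfied.

1/2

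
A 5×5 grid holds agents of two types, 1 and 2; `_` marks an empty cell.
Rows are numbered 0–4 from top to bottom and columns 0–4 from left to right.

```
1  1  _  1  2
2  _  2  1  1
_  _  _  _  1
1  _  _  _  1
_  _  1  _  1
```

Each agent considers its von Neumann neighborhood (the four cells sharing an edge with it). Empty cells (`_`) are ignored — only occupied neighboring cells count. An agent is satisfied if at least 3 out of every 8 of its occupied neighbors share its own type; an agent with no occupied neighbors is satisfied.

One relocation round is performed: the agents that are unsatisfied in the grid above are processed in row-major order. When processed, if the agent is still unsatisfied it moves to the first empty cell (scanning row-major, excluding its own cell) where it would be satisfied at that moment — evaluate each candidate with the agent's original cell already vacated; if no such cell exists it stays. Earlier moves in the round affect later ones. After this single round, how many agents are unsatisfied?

Initially unsatisfied (in order): (0,4), (1,0), (1,2).
  (0,4) → (1,1).
  (1,0): now satisfied by earlier moves; stays.
  (1,2): now satisfied by earlier moves; stays.
Resulting grid:
1 1 _ 1 _
2 2 2 1 1
_ _ _ _ 1
1 _ _ _ 1
_ _ 1 _ 1
All satisfied now.

0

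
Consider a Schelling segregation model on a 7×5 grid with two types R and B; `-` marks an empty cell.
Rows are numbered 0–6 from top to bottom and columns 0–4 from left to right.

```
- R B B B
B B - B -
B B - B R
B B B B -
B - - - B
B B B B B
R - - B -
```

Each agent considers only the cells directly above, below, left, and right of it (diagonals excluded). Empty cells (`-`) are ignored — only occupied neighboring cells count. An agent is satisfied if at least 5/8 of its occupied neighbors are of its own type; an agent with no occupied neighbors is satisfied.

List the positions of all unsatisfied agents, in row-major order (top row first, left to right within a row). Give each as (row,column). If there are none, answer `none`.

(0,1), (0,2), (2,4), (6,0)

(0,1)R 0/2 unhappy
(0,2)B 1/2 unhappy
(0,3)B 3/3 ok
(0,4)B 1/1 ok
(1,0)B 2/2 ok
(1,1)B 2/3 ok
(1,3)B 2/2 ok
(2,0)B 3/3 ok
(2,1)B 3/3 ok
(2,3)B 2/3 ok
(2,4)R 0/1 unhappy
(3,0)B 3/3 ok
(3,1)B 3/3 ok
(3,2)B 2/2 ok
(3,3)B 2/2 ok
(4,0)B 2/2 ok
(4,4)B 1/1 ok
(5,0)B 2/3 ok
(5,1)B 2/2 ok
(5,2)B 2/2 ok
(5,3)B 3/3 ok
(5,4)B 2/2 ok
(6,0)R 0/1 unhappy
(6,3)B 1/1 ok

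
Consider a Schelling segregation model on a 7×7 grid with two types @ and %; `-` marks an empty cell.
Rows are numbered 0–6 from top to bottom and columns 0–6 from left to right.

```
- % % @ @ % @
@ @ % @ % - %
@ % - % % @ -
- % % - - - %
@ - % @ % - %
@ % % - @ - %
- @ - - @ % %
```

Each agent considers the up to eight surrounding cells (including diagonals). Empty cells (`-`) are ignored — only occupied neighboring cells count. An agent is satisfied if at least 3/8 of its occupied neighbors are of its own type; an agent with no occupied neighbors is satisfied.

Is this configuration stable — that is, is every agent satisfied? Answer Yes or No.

No

(0,1)% 2/4 ok
(0,2)% 2/5 ok
(0,3)@ 2/5 ok
(0,4)@ 2/4 ok
(0,5)% 2/4 ok
(0,6)@ 0/2 unhappy
(1,0)@ 2/4 ok
(1,1)@ 2/6 unhappy
(1,2)% 4/7 ok
(1,3)@ 2/7 unhappy
(1,4)% 3/7 ok
(1,6)% 1/3 unhappy
(2,0)@ 2/4 ok
(2,1)% 3/6 ok
(2,3)% 4/5 ok
(2,4)% 2/4 ok
(2,5)@ 0/4 unhappy
(3,1)% 3/5 ok
(3,2)% 4/5 ok
(3,6)% 1/2 ok
(4,0)@ 1/3 unhappy
(4,2)% 4/5 ok
(4,3)@ 1/5 unhappy
(4,4)% 0/2 unhappy
(4,6)% 2/2 ok
(5,0)@ 2/3 ok
(5,1)% 2/5 ok
(5,2)% 2/4 ok
(5,4)@ 2/4 ok
(5,6)% 3/3 ok
(6,1)@ 1/3 unhappy
(6,4)@ 1/2 ok
(6,5)% 2/4 ok
(6,6)% 2/2 ok
For instance (0,6) has only 0/2 same-type neighbors, below 3/8.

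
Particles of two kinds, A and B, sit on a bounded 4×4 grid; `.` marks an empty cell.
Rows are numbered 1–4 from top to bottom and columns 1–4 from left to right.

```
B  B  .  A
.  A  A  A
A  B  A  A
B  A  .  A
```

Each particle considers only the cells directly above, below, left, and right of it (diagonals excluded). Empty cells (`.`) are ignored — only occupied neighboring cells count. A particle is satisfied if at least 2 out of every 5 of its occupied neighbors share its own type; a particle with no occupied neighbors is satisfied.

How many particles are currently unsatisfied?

5

Row 1: (1,1)B 1/1 ok · (1,2)B 1/2 ok · (1,4)A 1/1 ok
Row 2: (2,2)A 1/3 unhappy · (2,3)A 3/3 ok · (2,4)A 3/3 ok
Row 3: (3,1)A 0/2 unhappy · (3,2)B 0/4 unhappy · (3,3)A 2/3 ok · (3,4)A 3/3 ok
Row 4: (4,1)B 0/2 unhappy · (4,2)A 0/2 unhappy · (4,4)A 1/1 ok
Unsatisfied: (2,2), (3,1), (3,2), (4,1), (4,2) — 5 in total.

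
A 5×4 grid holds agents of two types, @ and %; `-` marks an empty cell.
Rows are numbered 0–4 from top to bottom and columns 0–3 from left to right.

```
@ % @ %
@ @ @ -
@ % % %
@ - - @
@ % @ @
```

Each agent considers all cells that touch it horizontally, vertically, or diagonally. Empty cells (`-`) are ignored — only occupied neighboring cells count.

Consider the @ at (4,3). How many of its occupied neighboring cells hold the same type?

2

Occupied neighbors of (4,3): (3,3)=@, (4,2)=@.
Same type (@): 2 of 2.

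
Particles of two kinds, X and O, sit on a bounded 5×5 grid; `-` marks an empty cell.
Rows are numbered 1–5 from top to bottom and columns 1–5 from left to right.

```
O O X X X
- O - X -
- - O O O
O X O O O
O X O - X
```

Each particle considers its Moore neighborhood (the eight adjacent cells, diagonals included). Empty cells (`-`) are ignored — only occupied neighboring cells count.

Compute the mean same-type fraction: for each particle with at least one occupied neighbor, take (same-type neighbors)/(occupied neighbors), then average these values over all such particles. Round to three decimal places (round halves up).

Row 1: (1,1)O 2/2 · (1,2)O 2/3 · (1,3)X 2/4 · (1,4)X 3/3 · (1,5)X 2/2
Row 2: (2,2)O 3/4 · (2,4)X 3/6
Row 3: (3,3)O 4/6 · (3,4)O 5/6 · (3,5)O 3/4
Row 4: (4,1)O 1/3 · (4,2)X 1/6 · (4,3)O 4/6 · (4,4)O 6/7 · (4,5)O 3/4
Row 5: (5,1)O 1/3 · (5,2)X 1/5 · (5,3)O 2/4 · (5,5)X 0/2
Sum over 19 particles: 2/2 + 2/3 + 2/4 + 3/3 + 2/2 + 3/4 + 3/6 + 4/6 + 5/6 + 3/4 + 1/3 + 1/6 + 4/6 + 6/7 + 3/4 + 1/3 + 1/5 + 2/4 + 0/2 = 4819/420; mean = 4819/420 ÷ 19 = 4819/7980 = 0.603884… → 0.604.

0.604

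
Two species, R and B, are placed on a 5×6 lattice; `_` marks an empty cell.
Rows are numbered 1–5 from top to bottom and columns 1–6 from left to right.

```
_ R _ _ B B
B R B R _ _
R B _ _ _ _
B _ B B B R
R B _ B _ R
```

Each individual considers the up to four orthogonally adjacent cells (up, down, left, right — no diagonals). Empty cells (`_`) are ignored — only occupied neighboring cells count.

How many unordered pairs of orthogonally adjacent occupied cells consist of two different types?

10

Scan each occupied cell's neighbors to the right and below so each pair is counted once.
From row 1: 0 unlike of 2 pairs (running 0/2).
From row 2: 5 unlike of 5 pairs (running 5/7).
From row 3: 2 unlike of 2 pairs (running 7/9).
From row 4: 2 unlike of 6 pairs (running 9/15).
From row 5: 1 unlike of 1 pairs (running 10/16).
Total adjacent occupied pairs: 16; unlike-type pairs: 10.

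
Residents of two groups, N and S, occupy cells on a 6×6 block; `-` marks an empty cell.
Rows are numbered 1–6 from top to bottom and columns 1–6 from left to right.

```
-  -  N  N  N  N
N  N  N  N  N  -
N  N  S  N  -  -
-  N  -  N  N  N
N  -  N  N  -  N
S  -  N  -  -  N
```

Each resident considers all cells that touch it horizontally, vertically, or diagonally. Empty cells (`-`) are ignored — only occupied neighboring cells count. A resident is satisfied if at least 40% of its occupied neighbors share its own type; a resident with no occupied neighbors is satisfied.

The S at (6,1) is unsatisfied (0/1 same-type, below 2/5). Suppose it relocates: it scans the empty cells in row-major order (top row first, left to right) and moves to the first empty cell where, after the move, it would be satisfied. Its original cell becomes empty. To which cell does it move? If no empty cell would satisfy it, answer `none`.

Vacating (6,1). Empty cells in order:
  (1,1): 0/2 same-type → still unsatisfied.
  (1,2): 0/4 same-type → still unsatisfied.
  (2,6): 0/3 same-type → still unsatisfied.
  (3,5): 0/6 same-type → still unsatisfied.
  (3,6): 0/3 same-type → still unsatisfied.
  (4,1): 0/4 same-type → still unsatisfied.
  (4,3): 1/7 same-type → still unsatisfied.
  (5,2): 0/4 same-type → still unsatisfied.
  (5,5): 0/6 same-type → still unsatisfied.
  (6,2): 0/3 same-type → still unsatisfied.
  (6,4): 0/3 same-type → still unsatisfied.
  (6,5): 0/3 same-type → still unsatisfied.

none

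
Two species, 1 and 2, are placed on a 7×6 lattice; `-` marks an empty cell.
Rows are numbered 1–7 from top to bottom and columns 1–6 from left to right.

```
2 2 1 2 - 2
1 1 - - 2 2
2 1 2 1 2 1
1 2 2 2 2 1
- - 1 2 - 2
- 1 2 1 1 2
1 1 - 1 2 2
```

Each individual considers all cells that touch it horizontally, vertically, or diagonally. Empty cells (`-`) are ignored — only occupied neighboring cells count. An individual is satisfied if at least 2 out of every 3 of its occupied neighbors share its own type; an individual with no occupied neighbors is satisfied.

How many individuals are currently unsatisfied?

25

Row 1: (1,1)2 1/3 ✗ · (1,2)2 1/4 ✗ · (1,3)1 1/3 ✗ · (1,4)2 1/2 ✗ · (1,6)2 2/2 ✓
Row 2: (2,1)1 2/5 ✗ · (2,2)1 3/7 ✗ · (2,5)2 4/6 ✓ · (2,6)2 3/4 ✓
Row 3: (3,1)2 1/5 ✗ · (3,2)1 3/7 ✗ · (3,3)2 3/6 ✗ · (3,4)1 0/6 ✗ · (3,5)2 4/7 ✗ · (3,6)1 1/5 ✗
Row 4: (4,1)1 1/3 ✗ · (4,2)2 3/6 ✗ · (4,3)2 4/7 ✗ · (4,4)2 5/7 ✓ · (4,5)2 4/7 ✗ · (4,6)1 1/4 ✗
Row 5: (5,3)1 2/7 ✗ · (5,4)2 4/7 ✗ · (5,6)2 2/4 ✗
Row 6: (6,2)1 3/4 ✓ · (6,3)2 1/6 ✗ · (6,4)1 3/6 ✗ · (6,5)1 2/7 ✗ · (6,6)2 3/4 ✓
Row 7: (7,1)1 2/2 ✓ · (7,2)1 2/3 ✓ · (7,4)1 2/4 ✗ · (7,5)2 2/5 ✗ · (7,6)2 2/3 ✓
Unsatisfied: (1,1), (1,2), (1,3), (1,4), (2,1), (2,2), (3,1), (3,2), (3,3), (3,4), (3,5), (3,6), (4,1), (4,2), (4,3), (4,5), (4,6), (5,3), (5,4), (5,6), (6,3), (6,4), (6,5), (7,4), (7,5) — 25 in total.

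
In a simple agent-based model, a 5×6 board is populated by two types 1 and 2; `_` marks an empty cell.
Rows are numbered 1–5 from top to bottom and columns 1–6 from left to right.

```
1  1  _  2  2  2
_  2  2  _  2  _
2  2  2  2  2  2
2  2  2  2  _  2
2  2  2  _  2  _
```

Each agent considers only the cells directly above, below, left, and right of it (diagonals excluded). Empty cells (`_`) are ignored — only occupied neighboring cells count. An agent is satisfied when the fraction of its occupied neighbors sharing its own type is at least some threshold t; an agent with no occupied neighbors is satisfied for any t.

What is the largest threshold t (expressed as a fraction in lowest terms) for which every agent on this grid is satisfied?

1/2

Row 1: (1,1)1 1/1 · (1,2)1 1/2 · (1,4)2 1/1 · (1,5)2 3/3 · (1,6)2 1/1
Row 2: (2,2)2 2/3 · (2,3)2 2/2 · (2,5)2 2/2
Row 3: (3,1)2 2/2 · (3,2)2 4/4 · (3,3)2 4/4 · (3,4)2 3/3 · (3,5)2 3/3 · (3,6)2 2/2
Row 4: (4,1)2 3/3 · (4,2)2 4/4 · (4,3)2 4/4 · (4,4)2 2/2 · (4,6)2 1/1
Row 5: (5,1)2 2/2 · (5,2)2 3/3 · (5,3)2 2/2 · (5,5)2 — no occupied neighbors
The smallest same-type fraction is 1/2 at (1,2), which reduces to 1/2. Any threshold above that leaves this agent unsatisfied.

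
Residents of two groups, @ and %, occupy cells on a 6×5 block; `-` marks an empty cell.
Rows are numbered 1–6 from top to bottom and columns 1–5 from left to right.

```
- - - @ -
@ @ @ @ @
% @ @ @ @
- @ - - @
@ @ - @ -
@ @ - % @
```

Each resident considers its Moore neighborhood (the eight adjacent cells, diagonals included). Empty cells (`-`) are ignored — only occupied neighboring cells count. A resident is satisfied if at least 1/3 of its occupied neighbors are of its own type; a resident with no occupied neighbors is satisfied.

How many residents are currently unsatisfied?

Row 1: (1,4)@ 3/3 ok
Row 2: (2,1)@ 2/3 ok · (2,2)@ 4/5 ok · (2,3)@ 6/6 ok · (2,4)@ 6/6 ok · (2,5)@ 4/4 ok
Row 3: (3,1)% 0/4 unhappy · (3,2)@ 5/6 ok · (3,3)@ 6/6 ok · (3,4)@ 6/6 ok · (3,5)@ 4/4 ok
Row 4: (4,2)@ 4/5 ok · (4,5)@ 3/3 ok
Row 5: (5,1)@ 4/4 ok · (5,2)@ 4/4 ok · (5,4)@ 2/3 ok
Row 6: (6,1)@ 3/3 ok · (6,2)@ 3/3 ok · (6,4)% 0/2 unhappy · (6,5)@ 1/2 ok
Unsatisfied: (3,1), (6,4) — 2 in total.

2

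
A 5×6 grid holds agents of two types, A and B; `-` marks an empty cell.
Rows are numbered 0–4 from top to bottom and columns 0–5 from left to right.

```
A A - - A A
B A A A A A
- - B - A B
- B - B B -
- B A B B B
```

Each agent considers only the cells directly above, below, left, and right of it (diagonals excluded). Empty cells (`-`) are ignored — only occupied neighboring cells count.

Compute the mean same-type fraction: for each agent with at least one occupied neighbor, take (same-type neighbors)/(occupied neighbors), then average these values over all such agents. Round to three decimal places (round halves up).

(0,0)A 1/2
(0,1)A 2/2
(0,4)A 2/2
(0,5)A 2/2
(1,0)B 0/2
(1,1)A 2/3
(1,2)A 2/3
(1,3)A 2/2
(1,4)A 4/4
(1,5)A 2/3
(2,2)B 0/1
(2,4)A 1/3
(2,5)B 0/2
(3,1)B 1/1
(3,3)B 2/2
(3,4)B 2/3
(4,1)B 1/2
(4,2)A 0/2
(4,3)B 2/3
(4,4)B 3/3
(4,5)B 1/1
Sum over 21 agents: 1/2 + 2/2 + 2/2 + 2/2 + 0/2 + 2/3 + 2/3 + 2/2 + 4/4 + 2/3 + 0/1 + 1/3 + 0/2 + 1/1 + 2/2 + 2/3 + 1/2 + 0/2 + 2/3 + 3/3 + 1/1 = 41/3; mean = 41/3 ÷ 21 = 41/63 = 0.650793… → 0.651.

0.651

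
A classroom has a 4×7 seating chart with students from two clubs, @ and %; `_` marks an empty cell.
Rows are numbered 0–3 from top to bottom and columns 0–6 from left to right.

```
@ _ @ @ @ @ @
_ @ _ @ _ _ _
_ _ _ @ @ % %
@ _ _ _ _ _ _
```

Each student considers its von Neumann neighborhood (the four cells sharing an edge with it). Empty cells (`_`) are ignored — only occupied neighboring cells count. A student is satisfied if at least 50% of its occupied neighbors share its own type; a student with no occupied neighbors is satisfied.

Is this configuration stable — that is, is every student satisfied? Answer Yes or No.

Yes

(0,0)@ 0/0 ok
(0,2)@ 1/1 ok
(0,3)@ 3/3 ok
(0,4)@ 2/2 ok
(0,5)@ 2/2 ok
(0,6)@ 1/1 ok
(1,1)@ 0/0 ok
(1,3)@ 2/2 ok
(2,3)@ 2/2 ok
(2,4)@ 1/2 ok
(2,5)% 1/2 ok
(2,6)% 1/1 ok
(3,0)@ 0/0 ok
All meet the threshold, so the configuration is stable.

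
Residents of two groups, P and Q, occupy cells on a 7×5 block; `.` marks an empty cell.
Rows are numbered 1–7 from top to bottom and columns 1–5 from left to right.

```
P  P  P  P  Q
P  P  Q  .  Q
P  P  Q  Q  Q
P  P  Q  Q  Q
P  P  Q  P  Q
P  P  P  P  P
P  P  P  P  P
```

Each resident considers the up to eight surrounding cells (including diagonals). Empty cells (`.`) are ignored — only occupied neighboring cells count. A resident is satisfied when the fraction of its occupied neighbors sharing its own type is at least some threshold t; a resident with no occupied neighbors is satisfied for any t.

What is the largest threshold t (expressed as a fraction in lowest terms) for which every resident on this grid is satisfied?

Row 1: (1,1)P 3/3 · (1,2)P 4/5 · (1,3)P 3/4 · (1,4)P 1/4 · (1,5)Q 1/2
Row 2: (2,1)P 5/5 · (2,2)P 6/8 · (2,3)Q 2/7 · (2,5)Q 3/4
Row 3: (3,1)P 5/5 · (3,2)P 5/8 · (3,3)Q 4/7 · (3,4)Q 7/7 · (3,5)Q 4/4
Row 4: (4,1)P 5/5 · (4,2)P 5/8 · (4,3)Q 4/8 · (4,4)Q 7/8 · (4,5)Q 4/5
Row 5: (5,1)P 5/5 · (5,2)P 6/8 · (5,3)Q 2/8 · (5,4)P 3/8 · (5,5)Q 2/5
Row 6: (6,1)P 5/5 · (6,2)P 7/8 · (6,3)P 7/8 · (6,4)P 6/8 · (6,5)P 4/5
Row 7: (7,1)P 3/3 · (7,2)P 5/5 · (7,3)P 5/5 · (7,4)P 5/5 · (7,5)P 3/3
The smallest same-type fraction is 1/4 at (1,4), which reduces to 1/4. Any threshold above that leaves this resident unsatisfied.

1/4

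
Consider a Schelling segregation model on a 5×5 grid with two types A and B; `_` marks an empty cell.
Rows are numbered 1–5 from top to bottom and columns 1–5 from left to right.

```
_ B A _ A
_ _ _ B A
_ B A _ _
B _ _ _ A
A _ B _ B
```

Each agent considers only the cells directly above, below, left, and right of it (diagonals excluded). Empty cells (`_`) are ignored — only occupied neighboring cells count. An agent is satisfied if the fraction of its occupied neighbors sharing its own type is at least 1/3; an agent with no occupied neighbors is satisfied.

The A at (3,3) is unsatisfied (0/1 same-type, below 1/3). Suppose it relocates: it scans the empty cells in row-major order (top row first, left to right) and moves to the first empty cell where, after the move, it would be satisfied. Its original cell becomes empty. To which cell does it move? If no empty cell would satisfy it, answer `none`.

(1,4)

Vacating (3,3). Empty cells in order:
  (1,1): 0/1 same-type → still unsatisfied.
  (1,4): 2/3 same-type → satisfied — stop here.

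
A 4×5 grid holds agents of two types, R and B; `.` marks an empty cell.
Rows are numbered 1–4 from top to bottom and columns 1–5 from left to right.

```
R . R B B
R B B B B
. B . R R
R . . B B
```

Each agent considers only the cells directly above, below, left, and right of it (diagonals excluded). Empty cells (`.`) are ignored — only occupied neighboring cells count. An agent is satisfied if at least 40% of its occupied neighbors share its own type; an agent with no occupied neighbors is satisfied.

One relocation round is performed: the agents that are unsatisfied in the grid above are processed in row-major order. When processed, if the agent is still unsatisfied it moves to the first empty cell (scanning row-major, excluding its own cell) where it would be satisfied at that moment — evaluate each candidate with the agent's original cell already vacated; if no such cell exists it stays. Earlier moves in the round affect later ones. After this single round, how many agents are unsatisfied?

1

Initially unsatisfied (in order): (1,3), (3,4), (3,5).
  (1,3) → (1,2).
  (3,4) → (3,1).
  (3,5) → (4,2).
Resulting grid:
R R . B B
R B B B B
R B . . .
R R . B B
Unsatisfied now: (3,2).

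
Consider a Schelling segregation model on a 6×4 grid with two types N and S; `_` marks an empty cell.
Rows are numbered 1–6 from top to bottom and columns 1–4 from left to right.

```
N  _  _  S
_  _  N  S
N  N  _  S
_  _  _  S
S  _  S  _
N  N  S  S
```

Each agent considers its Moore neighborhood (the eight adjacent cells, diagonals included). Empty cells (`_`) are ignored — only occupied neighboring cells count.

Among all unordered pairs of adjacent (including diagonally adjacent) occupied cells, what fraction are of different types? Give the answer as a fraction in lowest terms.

7/17

Scan each occupied cell's neighbors to the right and below (and the two forward diagonals) so each pair is counted once.
From row 1: 1 unlike of 2 pairs (running 1/2).
From row 2: 2 unlike of 4 pairs (running 3/6).
From row 3: 0 unlike of 2 pairs (running 3/8).
From row 4: 0 unlike of 1 pairs (running 3/9).
From row 5: 3 unlike of 5 pairs (running 6/14).
From row 6: 1 unlike of 3 pairs (running 7/17).
Total adjacent occupied pairs: 17; unlike-type pairs: 7.
7/17 is already in lowest terms.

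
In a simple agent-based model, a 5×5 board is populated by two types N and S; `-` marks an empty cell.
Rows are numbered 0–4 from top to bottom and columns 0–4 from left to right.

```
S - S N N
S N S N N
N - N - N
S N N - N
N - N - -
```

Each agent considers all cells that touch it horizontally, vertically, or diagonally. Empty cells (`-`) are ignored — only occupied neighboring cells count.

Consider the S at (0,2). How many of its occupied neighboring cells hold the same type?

Occupied neighbors of (0,2): (0,3)=N, (1,1)=N, (1,2)=S, (1,3)=N.
Same type (S): 1 of 4.

1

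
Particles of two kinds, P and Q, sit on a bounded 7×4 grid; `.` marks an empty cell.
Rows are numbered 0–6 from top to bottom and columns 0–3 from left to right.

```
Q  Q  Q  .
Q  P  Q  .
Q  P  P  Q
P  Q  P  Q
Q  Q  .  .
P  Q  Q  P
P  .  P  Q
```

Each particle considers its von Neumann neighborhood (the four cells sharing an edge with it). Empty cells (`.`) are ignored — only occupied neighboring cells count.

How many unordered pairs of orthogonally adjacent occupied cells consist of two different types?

18

Scan each occupied cell's neighbors to the right and below so each pair is counted once.
Row 0: Q(0,0)–Q(0,1)= Q(0,0)–Q(1,0)= Q(0,1)–Q(0,2)= Q(0,1)–P(1,1)≠ Q(0,2)–Q(1,2)=  → 1/5 unlike.
Row 1: Q(1,0)–P(1,1)≠ Q(1,0)–Q(2,0)= P(1,1)–Q(1,2)≠ P(1,1)–P(2,1)= Q(1,2)–P(2,2)≠  → 3/5 unlike.
Row 2: Q(2,0)–P(2,1)≠ Q(2,0)–P(3,0)≠ P(2,1)–P(2,2)= P(2,1)–Q(3,1)≠ P(2,2)–Q(2,3)≠ P(2,2)–P(3,2)= Q(2,3)–Q(3,3)=  → 4/7 unlike.
Row 3: P(3,0)–Q(3,1)≠ P(3,0)–Q(4,0)≠ Q(3,1)–P(3,2)≠ Q(3,1)–Q(4,1)= P(3,2)–Q(3,3)≠  → 4/5 unlike.
Row 4: Q(4,0)–Q(4,1)= Q(4,0)–P(5,0)≠ Q(4,1)–Q(5,1)=  → 1/3 unlike.
Row 5: P(5,0)–Q(5,1)≠ P(5,0)–P(6,0)= Q(5,1)–Q(5,2)= Q(5,2)–P(5,3)≠ Q(5,2)–P(6,2)≠ P(5,3)–Q(6,3)≠  → 4/6 unlike.
Row 6: P(6,2)–Q(6,3)≠  → 1/1 unlike.
Total adjacent occupied pairs: 32; unlike-type pairs: 18.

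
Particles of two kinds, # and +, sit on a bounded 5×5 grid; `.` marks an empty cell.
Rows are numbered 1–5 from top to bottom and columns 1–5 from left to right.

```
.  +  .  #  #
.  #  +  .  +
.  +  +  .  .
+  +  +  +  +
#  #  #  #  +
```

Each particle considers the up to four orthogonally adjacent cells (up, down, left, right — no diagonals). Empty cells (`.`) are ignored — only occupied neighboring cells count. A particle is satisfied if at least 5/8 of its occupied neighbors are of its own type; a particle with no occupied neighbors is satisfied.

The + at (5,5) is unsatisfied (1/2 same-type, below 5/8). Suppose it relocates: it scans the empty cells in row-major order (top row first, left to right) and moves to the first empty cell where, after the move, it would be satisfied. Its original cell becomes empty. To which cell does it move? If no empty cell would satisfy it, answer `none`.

(1,1)

Vacating (5,5). Empty cells in order:
  (1,1): 1/1 same-type → satisfied — stop here.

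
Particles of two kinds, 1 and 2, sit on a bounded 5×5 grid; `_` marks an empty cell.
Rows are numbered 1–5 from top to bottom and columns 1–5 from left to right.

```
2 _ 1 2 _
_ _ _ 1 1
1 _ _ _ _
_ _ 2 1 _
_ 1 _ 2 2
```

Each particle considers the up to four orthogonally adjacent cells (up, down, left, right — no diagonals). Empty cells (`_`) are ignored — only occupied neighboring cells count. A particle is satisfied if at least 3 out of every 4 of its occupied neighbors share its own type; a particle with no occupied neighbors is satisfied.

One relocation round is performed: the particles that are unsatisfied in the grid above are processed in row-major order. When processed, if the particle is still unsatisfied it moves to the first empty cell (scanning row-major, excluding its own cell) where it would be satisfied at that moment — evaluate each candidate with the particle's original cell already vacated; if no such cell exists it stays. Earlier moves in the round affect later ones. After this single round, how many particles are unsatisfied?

Initially unsatisfied (in order): (1,3), (1,4), (2,4), (4,3), (4,4), (5,4).
  (1,3) → (2,2).
  (1,4) → (1,3).
  (2,4): now satisfied by earlier moves; stays.
  (4,3) → (3,3).
  (4,4) → (1,5).
  (5,4): now satisfied by earlier moves; stays.
Resulting grid:
2 _ 2 _ 1
_ 1 _ 1 1
1 _ 2 _ _
_ _ _ _ _
_ 1 _ 2 2
All satisfied now.

0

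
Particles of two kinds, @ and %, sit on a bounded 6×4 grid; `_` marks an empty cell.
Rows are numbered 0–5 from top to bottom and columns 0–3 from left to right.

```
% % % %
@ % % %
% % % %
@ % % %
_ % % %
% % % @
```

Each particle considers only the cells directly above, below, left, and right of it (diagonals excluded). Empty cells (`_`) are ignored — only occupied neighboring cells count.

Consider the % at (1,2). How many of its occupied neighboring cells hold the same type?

4

Occupied neighbors of (1,2): (0,2)=%, (2,2)=%, (1,1)=%, (1,3)=%.
Same type (%): 4 of 4.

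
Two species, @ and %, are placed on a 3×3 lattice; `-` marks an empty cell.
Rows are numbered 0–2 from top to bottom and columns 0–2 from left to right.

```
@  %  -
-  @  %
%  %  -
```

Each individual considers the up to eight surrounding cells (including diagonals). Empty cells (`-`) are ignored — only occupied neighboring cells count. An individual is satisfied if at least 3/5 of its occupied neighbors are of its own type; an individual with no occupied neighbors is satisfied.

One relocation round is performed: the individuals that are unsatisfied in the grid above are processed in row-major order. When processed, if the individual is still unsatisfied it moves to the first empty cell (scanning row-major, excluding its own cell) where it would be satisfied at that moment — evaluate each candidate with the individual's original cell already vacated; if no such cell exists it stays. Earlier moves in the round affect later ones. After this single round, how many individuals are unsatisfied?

Initially unsatisfied (in order): (0,0), (0,1), (1,1), (2,0).
  (0,0): no empty cell satisfies it; stays.
  (0,1) → (2,2).
  (1,1): no empty cell satisfies it; stays.
  (2,0): no empty cell satisfies it; stays.
Resulting grid:
@ - -
- @ %
% % %
Unsatisfied now: (1,1), (2,0).

2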